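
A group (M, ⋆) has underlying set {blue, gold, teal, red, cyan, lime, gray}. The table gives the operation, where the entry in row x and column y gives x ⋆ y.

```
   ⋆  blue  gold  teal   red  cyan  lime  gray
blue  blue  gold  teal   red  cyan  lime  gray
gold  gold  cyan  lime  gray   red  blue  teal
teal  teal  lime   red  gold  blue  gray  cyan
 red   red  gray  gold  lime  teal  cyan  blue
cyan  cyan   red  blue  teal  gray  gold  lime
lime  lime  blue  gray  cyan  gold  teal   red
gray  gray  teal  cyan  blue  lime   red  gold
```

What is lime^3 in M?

gray

lime^1 = lime
lime^2 = lime ⋆ lime = teal
lime^3 = teal ⋆ lime = gray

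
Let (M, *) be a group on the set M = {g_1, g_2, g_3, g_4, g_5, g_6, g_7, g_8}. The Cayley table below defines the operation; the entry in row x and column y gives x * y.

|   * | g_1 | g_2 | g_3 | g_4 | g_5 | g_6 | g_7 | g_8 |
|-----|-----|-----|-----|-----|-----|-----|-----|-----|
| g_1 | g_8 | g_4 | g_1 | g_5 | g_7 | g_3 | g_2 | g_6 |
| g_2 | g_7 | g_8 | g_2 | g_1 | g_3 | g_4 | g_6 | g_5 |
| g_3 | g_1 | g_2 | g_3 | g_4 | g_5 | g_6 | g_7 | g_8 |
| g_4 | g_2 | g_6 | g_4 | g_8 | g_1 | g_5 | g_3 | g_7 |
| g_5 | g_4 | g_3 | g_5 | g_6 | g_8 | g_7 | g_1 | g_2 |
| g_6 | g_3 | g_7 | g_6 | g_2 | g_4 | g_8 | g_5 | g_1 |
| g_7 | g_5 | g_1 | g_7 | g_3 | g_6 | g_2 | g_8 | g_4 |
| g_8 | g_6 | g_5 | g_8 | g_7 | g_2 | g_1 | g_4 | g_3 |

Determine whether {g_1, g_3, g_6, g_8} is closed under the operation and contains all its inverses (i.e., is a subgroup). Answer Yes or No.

Yes

{g_1, g_3, g_6, g_8} contains the identity g_3.
Checking products: every product of two elements of {g_1, g_3, g_6, g_8} (read from the table) lies in {g_1, g_3, g_6, g_8}, so the set is closed.
In a finite group, a nonempty closed subset is a subgroup. So {g_1, g_3, g_6, g_8} ≤ M.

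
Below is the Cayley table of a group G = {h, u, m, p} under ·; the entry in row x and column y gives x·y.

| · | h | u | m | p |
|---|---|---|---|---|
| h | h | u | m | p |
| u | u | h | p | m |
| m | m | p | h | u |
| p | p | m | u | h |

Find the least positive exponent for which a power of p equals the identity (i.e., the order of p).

The identity element is h (its row matches the header).
p^1 = p
p^2 = p·p = h
The first power of p equal to the identity is p^2, so ord(p) = 2.

2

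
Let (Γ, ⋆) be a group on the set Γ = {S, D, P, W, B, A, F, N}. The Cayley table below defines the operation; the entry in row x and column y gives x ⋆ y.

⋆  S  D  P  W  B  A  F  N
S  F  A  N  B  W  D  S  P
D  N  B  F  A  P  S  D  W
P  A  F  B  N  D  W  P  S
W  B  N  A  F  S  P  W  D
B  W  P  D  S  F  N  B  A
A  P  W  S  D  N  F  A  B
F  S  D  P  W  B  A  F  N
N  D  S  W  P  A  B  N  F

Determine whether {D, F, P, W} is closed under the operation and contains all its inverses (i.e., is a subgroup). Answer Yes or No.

No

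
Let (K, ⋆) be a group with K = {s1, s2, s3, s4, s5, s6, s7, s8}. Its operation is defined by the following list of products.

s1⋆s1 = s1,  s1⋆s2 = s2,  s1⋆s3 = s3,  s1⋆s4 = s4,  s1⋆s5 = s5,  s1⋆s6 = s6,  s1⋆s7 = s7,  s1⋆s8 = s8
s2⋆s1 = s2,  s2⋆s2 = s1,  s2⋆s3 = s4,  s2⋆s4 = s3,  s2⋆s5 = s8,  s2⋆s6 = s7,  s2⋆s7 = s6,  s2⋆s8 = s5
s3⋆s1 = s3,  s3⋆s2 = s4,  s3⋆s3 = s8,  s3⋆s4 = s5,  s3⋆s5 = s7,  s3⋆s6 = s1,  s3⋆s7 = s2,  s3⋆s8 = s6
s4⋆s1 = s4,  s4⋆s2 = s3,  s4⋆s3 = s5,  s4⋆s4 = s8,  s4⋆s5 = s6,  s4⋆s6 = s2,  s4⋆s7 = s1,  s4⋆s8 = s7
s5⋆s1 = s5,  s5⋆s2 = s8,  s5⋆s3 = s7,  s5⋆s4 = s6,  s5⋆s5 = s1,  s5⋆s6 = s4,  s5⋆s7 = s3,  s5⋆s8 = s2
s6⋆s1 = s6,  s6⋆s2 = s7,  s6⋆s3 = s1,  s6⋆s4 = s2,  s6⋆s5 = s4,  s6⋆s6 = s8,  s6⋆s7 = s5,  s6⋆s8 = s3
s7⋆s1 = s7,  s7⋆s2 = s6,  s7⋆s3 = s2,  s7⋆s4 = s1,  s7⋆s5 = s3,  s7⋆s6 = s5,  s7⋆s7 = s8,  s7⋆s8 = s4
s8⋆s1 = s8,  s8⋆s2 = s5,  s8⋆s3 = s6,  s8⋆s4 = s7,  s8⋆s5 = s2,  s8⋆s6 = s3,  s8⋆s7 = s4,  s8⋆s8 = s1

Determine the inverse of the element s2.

s2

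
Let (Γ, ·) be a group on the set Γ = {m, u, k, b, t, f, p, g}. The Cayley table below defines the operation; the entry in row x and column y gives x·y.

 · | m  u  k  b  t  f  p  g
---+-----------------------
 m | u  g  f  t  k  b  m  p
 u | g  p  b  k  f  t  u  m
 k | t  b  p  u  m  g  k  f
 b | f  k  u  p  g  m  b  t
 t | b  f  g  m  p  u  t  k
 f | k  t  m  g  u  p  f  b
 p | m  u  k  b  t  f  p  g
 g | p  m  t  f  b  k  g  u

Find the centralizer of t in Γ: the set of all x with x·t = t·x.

Compare row t with column t entry by entry.
u·t = f = t·u, so u commutes with t.
b·t = g but t·b = m, so b does not.
Collecting the elements that commute with t: C(t) = {f, p, t, u}.

{f, p, t, u}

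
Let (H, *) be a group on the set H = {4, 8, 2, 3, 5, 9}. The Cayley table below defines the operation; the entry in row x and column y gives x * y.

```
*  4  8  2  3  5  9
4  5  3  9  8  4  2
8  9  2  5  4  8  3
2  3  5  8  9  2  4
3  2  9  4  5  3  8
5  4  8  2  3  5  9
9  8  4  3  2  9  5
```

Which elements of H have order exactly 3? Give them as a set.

Identity is 5. Compute the order of each non-identity element by repeated multiplication:
  4: 4 → 5  (order 2)
  8: 8 → 2 → 5  (order 3)
  2: 2 → 8 → 5  (order 3)
  3: 3 → 5  (order 2)
  9: 9 → 5  (order 2)
Elements of order 3: {2, 8}.

{2, 8}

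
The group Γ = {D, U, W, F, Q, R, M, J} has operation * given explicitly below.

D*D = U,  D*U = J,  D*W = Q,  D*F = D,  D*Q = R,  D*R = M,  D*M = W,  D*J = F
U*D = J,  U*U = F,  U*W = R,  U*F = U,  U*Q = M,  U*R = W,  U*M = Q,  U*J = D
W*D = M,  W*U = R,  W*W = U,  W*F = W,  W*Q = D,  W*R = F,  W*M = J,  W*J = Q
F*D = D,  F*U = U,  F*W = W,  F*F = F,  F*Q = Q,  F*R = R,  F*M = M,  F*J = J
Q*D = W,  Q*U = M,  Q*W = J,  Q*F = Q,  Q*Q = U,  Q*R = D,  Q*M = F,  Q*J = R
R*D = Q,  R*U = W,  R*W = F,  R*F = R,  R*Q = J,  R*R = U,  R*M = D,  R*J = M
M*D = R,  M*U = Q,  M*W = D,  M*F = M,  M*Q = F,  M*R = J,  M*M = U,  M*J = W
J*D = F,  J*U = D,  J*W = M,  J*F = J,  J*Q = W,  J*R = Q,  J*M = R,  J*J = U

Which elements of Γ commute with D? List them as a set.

{D, F, J, U}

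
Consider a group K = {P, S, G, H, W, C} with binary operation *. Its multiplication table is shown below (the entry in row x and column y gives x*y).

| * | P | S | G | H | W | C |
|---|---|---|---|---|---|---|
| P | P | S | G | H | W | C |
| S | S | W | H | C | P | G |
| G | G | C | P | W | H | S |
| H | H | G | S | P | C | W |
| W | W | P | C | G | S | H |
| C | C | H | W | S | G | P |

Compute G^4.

P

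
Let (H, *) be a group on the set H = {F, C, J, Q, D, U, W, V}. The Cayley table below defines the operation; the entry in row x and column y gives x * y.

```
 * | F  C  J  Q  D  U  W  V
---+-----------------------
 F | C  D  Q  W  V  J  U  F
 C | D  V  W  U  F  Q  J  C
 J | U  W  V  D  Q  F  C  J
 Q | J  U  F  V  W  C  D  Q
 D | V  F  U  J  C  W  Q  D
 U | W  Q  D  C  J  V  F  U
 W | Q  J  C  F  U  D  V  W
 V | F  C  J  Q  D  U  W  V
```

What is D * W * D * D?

D * W = Q
Q * D = W
W * D = U

U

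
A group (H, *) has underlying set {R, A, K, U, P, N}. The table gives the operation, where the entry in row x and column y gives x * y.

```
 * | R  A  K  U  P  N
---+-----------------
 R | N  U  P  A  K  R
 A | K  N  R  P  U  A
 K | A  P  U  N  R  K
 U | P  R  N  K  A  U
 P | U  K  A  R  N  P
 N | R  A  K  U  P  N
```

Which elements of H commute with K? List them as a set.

Compare row K with column K entry by entry.
U * K = N = K * U, so U commutes with K.
R * K = P but K * R = A, so R does not.
Collecting the elements that commute with K: C(K) = {K, N, U}.

{K, N, U}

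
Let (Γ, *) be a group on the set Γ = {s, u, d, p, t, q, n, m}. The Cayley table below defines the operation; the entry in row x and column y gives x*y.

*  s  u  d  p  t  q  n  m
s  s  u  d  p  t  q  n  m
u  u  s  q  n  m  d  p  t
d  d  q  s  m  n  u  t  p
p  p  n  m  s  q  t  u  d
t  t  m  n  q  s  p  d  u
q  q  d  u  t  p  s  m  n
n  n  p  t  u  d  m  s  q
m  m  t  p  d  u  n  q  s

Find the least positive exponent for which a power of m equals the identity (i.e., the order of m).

2

The identity element is s (its row matches the header).
m^1 = m
m^2 = m*m = s
The first power of m equal to the identity is m^2, so ord(m) = 2.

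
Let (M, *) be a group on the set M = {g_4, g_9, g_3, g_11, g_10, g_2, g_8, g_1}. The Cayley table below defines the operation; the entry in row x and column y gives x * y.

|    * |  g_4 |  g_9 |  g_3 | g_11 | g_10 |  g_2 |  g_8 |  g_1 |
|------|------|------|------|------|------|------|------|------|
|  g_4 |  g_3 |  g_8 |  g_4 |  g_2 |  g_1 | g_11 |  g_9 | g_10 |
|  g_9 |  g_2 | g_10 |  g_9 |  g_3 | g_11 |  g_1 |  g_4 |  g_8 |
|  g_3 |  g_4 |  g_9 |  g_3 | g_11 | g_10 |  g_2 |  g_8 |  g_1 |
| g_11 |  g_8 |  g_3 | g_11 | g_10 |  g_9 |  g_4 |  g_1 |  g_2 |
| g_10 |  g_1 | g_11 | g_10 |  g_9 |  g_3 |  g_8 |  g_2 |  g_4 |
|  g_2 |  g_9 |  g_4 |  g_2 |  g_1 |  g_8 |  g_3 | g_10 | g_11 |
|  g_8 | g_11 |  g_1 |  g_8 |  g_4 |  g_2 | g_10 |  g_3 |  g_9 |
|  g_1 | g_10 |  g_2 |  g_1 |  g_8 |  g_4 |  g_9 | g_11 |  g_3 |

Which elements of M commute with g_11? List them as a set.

{g_10, g_11, g_3, g_9}

Compare row g_11 with column g_11 entry by entry.
g_9 * g_11 = g_3 = g_11 * g_9, so g_9 commutes with g_11.
g_1 * g_11 = g_8 but g_11 * g_1 = g_2, so g_1 does not.
Collecting the elements that commute with g_11: C(g_11) = {g_10, g_11, g_3, g_9}.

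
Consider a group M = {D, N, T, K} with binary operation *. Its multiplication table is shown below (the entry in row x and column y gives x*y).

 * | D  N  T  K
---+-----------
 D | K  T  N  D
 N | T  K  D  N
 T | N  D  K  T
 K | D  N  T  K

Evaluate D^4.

K

D^1 = D
D^2 = D*D = K
D^3 = K*D = D
D^4 = D*D = K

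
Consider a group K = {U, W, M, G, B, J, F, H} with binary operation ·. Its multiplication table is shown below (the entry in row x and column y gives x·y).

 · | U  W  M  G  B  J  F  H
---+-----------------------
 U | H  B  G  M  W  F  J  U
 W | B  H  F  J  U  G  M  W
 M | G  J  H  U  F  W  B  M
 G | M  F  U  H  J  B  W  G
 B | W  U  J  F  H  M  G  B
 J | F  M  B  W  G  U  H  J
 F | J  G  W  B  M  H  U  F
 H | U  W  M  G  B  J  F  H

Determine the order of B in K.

2

The identity element is H (its row matches the header).
B^1 = B
B^2 = B·B = H
The first power of B equal to the identity is B^2, so ord(B) = 2.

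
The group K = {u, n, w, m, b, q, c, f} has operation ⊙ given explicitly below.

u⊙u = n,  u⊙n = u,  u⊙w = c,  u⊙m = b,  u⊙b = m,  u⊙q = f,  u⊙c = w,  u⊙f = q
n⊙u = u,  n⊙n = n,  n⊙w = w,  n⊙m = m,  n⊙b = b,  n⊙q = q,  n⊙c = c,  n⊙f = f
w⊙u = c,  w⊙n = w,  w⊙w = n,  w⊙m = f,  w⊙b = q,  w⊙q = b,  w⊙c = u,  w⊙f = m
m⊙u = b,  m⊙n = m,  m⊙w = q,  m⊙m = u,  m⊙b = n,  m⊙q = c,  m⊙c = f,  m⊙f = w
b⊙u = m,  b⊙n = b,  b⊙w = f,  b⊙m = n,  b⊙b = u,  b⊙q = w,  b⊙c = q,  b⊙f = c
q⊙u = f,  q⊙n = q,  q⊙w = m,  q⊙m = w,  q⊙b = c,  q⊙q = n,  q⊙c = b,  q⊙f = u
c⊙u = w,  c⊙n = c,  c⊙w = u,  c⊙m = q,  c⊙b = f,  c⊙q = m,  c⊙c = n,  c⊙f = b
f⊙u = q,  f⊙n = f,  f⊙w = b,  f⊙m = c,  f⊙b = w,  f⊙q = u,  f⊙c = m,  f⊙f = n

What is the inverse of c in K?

First locate the identity: row n matches the header, so n is the identity.
Scan row c for n: c ⊙ c = n. Hence c^(-1) = c.

c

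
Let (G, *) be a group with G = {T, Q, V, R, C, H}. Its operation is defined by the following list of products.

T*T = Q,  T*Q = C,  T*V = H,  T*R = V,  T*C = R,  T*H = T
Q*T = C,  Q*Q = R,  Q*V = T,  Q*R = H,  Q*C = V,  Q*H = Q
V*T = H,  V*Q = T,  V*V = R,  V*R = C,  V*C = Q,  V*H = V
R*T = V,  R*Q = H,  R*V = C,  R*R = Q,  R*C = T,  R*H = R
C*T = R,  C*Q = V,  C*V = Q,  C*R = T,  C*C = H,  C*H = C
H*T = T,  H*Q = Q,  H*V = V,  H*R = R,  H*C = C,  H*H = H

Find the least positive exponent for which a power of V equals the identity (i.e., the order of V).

6

The identity element is H (its row matches the header).
V^1 = V
V^2 = V*V = R
V^3 = R*V = C
V^4 = C*V = Q
V^5 = Q*V = T
V^6 = T*V = H
The first power of V equal to the identity is V^6, so ord(V) = 6.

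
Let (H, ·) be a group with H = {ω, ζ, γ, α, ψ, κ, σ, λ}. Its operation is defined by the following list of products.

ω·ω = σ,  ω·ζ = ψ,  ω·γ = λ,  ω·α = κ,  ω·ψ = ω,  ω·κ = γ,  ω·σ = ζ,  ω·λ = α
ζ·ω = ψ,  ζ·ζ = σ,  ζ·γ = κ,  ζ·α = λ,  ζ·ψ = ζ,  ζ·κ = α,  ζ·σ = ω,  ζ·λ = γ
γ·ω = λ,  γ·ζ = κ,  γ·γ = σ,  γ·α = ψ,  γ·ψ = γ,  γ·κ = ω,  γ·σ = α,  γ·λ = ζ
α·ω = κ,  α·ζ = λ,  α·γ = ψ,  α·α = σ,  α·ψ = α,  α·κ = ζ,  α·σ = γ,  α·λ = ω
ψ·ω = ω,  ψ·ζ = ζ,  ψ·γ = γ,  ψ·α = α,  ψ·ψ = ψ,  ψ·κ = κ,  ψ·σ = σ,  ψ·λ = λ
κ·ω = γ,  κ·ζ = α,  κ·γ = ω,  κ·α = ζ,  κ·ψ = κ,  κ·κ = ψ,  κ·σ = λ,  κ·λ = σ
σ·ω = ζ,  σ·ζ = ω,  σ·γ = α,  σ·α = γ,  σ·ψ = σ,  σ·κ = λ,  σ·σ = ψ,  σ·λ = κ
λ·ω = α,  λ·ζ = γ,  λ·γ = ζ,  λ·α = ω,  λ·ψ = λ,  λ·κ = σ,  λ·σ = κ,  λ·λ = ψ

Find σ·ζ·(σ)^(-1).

The identity is ψ. In row σ, the entry ψ sits in column σ, so σ^(-1) = σ.
σ·ζ = ω
ω·σ = ζ

ζ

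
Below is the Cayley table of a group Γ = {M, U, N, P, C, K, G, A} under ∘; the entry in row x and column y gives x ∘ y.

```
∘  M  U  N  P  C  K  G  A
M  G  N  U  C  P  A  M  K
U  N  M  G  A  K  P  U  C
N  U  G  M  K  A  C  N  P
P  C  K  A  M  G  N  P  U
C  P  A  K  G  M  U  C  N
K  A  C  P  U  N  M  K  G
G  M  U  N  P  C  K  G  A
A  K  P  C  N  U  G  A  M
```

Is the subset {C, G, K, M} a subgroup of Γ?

No

M ∘ C = P, which is not in {C, G, K, M}.
The subset is not closed under ∘, so it is not a subgroup.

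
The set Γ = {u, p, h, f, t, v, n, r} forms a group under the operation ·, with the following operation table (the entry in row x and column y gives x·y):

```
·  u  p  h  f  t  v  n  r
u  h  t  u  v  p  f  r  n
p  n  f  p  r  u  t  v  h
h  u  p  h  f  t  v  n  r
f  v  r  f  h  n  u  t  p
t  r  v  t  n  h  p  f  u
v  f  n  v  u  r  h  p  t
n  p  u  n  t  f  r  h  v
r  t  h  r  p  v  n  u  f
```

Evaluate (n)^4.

h

n^1 = n
n^2 = n·n = h
n^3 = h·n = n
n^4 = n·n = h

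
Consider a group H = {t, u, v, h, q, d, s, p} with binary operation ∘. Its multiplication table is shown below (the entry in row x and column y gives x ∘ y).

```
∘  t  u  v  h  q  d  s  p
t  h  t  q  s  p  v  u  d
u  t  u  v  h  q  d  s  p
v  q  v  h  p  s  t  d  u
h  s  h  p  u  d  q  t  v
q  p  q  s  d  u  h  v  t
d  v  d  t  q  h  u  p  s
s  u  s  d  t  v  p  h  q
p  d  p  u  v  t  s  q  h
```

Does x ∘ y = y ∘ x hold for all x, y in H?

Yes

Check whether the table is symmetric across its main diagonal.
Every entry (row x, col y) equals the entry (row y, col x), so H is abelian.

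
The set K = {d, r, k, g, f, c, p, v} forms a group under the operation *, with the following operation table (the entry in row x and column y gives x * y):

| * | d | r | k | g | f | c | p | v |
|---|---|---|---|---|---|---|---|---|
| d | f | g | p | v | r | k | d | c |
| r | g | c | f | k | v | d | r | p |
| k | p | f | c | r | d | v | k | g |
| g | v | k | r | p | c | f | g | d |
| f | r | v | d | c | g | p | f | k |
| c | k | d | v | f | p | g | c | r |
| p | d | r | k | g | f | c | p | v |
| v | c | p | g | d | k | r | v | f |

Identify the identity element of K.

p

The identity e satisfies e * x = x for all x, so its row in the table reproduces the column headers.
Row p reads: d, r, k, g, f, c, p, v — exactly the header order. So p is the identity.
(Structurally, K here is isomorphic to the cyclic group Z_8.)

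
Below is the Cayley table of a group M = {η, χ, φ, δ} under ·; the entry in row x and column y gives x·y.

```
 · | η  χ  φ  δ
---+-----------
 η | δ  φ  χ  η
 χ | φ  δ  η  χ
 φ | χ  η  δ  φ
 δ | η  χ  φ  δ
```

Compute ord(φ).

2

The identity element is δ (its row matches the header).
φ^1 = φ
φ^2 = φ·φ = δ
The first power of φ equal to the identity is φ^2, so ord(φ) = 2.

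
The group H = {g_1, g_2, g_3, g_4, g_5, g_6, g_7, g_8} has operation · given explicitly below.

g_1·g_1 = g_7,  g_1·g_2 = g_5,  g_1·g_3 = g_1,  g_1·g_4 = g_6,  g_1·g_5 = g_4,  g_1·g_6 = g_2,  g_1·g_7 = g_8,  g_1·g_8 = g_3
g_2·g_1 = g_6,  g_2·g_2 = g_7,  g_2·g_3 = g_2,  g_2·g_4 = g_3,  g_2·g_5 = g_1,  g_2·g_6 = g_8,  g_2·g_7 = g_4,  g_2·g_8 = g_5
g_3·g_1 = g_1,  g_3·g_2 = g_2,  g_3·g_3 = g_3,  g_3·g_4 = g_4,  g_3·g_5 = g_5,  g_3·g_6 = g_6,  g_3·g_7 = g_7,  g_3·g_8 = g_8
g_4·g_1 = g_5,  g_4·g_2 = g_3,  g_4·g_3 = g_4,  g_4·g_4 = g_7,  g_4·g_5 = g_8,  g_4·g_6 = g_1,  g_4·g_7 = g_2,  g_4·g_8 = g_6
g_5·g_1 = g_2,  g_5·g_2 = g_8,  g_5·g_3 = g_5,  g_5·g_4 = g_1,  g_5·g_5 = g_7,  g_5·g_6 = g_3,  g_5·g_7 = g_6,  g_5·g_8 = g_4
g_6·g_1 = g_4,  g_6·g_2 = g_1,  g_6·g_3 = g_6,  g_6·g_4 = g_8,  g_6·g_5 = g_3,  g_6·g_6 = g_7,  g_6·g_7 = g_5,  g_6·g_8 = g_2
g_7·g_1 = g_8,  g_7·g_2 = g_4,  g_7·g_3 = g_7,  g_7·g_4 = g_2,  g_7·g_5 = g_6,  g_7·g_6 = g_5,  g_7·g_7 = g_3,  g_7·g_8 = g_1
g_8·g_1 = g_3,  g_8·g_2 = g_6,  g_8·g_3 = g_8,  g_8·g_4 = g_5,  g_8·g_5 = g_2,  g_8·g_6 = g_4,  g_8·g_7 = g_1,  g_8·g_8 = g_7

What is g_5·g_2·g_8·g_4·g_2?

g_7

g_5·g_2 = g_8
g_8·g_8 = g_7
g_7·g_4 = g_2
g_2·g_2 = g_7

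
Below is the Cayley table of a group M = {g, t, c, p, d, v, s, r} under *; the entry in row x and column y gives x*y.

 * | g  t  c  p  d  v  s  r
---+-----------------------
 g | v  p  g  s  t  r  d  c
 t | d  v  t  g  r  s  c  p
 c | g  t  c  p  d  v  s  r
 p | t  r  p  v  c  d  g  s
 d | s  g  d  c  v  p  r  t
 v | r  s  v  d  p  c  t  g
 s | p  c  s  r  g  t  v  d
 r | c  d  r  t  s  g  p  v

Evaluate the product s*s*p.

d

s*s = v
v*p = d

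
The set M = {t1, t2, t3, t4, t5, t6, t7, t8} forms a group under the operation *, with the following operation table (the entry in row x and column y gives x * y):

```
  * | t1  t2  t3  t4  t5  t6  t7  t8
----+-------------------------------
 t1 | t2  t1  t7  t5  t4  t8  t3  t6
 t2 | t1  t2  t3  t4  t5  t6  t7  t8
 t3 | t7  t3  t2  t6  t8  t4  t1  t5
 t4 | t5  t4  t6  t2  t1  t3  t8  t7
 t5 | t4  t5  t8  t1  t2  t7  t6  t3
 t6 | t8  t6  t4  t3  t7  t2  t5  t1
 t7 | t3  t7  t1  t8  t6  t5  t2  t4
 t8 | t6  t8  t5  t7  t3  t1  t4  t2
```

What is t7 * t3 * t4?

t5

t7 * t3 = t1
t1 * t4 = t5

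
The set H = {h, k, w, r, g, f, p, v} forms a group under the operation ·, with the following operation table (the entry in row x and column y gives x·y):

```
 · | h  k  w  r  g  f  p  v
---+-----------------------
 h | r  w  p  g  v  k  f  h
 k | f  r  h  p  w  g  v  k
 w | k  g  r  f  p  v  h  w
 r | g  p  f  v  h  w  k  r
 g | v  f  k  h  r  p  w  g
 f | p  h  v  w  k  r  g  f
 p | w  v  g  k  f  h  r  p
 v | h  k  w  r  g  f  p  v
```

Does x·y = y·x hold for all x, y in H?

h·w = p but w·h = k.
Since h and w do not commute, H is not abelian.

No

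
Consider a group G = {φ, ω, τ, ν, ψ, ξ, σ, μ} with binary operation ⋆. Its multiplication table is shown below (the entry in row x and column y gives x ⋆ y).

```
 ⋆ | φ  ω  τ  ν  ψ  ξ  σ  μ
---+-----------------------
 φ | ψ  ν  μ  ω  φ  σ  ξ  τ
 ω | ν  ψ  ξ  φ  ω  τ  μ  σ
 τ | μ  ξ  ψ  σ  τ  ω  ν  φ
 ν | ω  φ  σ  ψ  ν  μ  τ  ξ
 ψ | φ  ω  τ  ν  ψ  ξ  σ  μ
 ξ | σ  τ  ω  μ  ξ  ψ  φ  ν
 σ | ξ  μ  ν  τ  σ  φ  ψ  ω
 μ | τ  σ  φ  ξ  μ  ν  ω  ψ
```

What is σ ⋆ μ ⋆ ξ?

σ ⋆ μ = ω
ω ⋆ ξ = τ

τ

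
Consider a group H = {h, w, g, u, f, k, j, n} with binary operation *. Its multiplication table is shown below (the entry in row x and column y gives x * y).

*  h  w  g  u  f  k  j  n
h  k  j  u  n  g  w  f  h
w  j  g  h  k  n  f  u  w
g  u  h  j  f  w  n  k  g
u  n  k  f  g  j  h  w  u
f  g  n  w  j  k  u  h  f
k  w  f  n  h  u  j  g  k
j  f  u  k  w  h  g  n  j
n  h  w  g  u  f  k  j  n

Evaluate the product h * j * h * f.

h * j = f
f * h = g
g * f = w

w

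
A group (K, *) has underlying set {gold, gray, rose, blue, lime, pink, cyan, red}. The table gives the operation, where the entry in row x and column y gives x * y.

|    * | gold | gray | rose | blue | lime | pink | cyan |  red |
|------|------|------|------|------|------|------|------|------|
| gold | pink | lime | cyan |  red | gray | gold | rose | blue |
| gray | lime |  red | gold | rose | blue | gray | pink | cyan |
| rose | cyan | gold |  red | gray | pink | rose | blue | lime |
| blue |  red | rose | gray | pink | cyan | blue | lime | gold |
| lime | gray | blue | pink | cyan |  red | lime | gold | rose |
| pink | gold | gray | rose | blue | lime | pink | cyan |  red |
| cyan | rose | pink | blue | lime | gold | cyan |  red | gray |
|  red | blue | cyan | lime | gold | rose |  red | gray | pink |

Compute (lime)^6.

red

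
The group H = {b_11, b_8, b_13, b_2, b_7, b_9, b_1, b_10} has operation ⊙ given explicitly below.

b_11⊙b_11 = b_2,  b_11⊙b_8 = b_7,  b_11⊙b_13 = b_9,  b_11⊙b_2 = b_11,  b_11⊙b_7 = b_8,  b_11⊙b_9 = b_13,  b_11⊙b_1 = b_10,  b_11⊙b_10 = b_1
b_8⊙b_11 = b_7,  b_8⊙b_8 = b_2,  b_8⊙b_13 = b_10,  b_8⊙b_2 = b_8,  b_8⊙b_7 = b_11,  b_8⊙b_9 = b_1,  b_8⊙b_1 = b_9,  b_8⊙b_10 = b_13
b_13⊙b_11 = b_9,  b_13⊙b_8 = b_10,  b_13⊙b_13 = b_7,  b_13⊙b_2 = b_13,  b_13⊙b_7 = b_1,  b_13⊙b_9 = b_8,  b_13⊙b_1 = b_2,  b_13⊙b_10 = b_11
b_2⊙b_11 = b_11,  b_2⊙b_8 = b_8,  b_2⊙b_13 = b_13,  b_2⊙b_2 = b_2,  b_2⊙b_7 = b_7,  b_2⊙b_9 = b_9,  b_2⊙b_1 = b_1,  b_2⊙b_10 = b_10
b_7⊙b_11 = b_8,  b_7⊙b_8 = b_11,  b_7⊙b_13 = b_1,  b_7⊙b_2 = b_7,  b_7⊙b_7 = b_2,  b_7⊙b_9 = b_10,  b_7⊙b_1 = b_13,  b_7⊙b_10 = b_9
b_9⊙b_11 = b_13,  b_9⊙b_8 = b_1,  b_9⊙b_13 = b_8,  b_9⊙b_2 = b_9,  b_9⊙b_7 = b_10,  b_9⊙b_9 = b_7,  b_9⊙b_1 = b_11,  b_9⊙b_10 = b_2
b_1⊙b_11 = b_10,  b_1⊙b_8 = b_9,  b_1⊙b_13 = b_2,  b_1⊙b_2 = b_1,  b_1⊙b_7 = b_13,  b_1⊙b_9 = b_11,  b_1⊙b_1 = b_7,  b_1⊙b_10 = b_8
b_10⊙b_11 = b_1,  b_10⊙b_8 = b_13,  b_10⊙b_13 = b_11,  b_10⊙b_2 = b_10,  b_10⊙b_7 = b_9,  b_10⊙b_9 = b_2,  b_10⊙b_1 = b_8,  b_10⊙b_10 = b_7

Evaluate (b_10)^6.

b_7

b_10^1 = b_10
b_10^2 = b_10 ⊙ b_10 = b_7
b_10^3 = b_7 ⊙ b_10 = b_9
b_10^4 = b_9 ⊙ b_10 = b_2
b_10^5 = b_2 ⊙ b_10 = b_10
b_10^6 = b_10 ⊙ b_10 = b_7
(Structurally, H here is isomorphic to Z_2 x Z_4.)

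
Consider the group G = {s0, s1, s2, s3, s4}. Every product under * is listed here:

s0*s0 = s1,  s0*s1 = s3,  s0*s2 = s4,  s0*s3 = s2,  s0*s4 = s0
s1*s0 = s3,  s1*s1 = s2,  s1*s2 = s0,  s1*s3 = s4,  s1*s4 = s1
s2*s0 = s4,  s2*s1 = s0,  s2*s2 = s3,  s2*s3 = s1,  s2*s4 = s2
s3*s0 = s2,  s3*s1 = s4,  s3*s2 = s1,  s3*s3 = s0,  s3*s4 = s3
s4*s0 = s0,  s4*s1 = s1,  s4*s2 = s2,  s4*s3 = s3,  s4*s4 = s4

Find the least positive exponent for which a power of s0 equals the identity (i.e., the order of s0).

5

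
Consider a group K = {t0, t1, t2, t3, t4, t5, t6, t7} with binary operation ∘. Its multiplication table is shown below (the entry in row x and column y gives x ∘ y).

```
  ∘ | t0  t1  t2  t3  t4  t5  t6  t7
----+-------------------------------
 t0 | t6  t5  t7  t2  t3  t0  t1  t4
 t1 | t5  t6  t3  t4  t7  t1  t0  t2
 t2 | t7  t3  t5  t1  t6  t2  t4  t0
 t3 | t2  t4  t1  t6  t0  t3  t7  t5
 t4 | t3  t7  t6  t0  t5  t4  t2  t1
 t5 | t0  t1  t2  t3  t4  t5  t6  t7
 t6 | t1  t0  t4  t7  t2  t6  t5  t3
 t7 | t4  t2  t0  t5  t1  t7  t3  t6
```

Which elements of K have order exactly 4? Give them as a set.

Identity is t5. Compute the order of each non-identity element by repeated multiplication:
  t0: t0 → t6 → t1 → t5  (order 4)
  t1: t1 → t6 → t0 → t5  (order 4)
  t2: t2 → t5  (order 2)
  t3: t3 → t6 → t7 → t5  (order 4)
  t4: t4 → t5  (order 2)
  t6: t6 → t5  (order 2)
  t7: t7 → t6 → t3 → t5  (order 4)
Elements of order 4: {t0, t1, t3, t7}.

{t0, t1, t3, t7}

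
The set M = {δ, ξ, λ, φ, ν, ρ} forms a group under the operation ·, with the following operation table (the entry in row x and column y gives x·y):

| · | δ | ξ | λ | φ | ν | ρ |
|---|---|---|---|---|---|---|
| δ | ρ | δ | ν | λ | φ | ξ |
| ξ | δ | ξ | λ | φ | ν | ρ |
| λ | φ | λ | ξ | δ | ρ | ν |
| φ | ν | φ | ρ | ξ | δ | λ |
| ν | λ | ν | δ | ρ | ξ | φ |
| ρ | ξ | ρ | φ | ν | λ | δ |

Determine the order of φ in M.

The identity element is ξ (its row matches the header).
φ^1 = φ
φ^2 = φ·φ = ξ
The first power of φ equal to the identity is φ^2, so ord(φ) = 2.

2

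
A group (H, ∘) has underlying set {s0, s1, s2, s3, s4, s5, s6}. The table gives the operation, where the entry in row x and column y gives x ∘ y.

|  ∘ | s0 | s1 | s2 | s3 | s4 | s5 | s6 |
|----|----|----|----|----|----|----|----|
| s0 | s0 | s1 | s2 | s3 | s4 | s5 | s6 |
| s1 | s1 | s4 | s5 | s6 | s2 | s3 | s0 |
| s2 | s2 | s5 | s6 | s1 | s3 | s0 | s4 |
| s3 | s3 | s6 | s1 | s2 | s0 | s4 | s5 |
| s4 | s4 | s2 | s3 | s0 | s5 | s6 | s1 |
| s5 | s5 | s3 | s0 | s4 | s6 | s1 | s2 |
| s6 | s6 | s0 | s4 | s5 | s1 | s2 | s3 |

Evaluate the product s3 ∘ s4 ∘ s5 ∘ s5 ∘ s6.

s3 ∘ s4 = s0
s0 ∘ s5 = s5
s5 ∘ s5 = s1
s1 ∘ s6 = s0

s0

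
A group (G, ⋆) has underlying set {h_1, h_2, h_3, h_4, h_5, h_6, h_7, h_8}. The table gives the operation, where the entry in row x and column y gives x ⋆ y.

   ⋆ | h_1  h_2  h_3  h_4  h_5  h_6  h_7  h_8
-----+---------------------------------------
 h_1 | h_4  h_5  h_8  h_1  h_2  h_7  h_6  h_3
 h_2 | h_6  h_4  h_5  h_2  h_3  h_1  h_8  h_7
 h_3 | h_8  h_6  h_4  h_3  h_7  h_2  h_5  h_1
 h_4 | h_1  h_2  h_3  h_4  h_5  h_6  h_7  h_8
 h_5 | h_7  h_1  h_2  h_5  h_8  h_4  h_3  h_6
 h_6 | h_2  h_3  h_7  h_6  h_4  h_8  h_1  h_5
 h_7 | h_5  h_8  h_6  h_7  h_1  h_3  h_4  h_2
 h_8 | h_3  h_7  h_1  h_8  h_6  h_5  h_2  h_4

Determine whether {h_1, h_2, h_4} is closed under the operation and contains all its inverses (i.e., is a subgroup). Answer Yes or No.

No

h_2 ⋆ h_1 = h_6, which is not in {h_1, h_2, h_4}.
The subset is not closed under ⋆, so it is not a subgroup.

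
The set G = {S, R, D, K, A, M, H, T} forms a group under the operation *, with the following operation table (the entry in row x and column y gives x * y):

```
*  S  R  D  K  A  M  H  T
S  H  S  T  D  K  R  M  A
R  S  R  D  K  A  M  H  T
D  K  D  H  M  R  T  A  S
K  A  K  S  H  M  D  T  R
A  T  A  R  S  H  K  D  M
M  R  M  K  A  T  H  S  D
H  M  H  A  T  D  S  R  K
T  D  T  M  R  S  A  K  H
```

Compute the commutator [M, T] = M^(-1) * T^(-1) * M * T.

Identity is R; from the table M^(-1) = S and T^(-1) = K.
S * K = D
D * M = T
T * T = H
(Structurally, G here is isomorphic to the quaternion group Q_8.)

H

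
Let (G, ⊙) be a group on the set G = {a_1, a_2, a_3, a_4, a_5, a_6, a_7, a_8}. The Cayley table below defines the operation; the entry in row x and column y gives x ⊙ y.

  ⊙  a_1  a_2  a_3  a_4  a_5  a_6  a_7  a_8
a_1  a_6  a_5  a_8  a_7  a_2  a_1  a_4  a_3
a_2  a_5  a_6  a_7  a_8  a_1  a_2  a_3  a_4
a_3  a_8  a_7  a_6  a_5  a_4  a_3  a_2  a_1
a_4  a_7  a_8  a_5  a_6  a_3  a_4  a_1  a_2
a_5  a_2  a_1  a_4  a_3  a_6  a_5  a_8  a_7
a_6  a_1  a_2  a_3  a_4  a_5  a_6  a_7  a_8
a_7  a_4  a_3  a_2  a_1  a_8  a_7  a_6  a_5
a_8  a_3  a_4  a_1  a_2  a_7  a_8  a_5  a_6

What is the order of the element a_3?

2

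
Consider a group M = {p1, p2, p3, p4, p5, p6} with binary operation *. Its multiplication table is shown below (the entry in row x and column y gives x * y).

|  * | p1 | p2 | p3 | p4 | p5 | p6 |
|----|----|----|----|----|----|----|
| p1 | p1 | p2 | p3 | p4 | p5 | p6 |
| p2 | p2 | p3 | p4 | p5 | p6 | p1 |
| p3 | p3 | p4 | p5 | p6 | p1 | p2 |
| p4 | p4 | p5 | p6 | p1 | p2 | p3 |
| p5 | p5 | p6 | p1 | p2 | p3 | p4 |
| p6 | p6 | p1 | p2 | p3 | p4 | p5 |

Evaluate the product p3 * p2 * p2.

p5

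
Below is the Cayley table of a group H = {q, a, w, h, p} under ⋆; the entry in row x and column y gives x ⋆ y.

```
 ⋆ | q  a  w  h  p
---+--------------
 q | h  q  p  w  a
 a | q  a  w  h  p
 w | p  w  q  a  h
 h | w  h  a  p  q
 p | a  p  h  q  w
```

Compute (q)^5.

a

q^1 = q
q^2 = q ⋆ q = h
q^3 = h ⋆ q = w
q^4 = w ⋆ q = p
q^5 = p ⋆ q = a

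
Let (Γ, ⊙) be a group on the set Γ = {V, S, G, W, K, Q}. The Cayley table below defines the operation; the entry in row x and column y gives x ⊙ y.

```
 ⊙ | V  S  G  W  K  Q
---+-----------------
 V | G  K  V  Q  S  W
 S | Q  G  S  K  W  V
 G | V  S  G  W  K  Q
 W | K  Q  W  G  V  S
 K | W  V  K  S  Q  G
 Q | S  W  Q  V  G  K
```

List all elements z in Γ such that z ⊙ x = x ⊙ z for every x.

{G}

An element z is central iff its row equals its column in the table.
For S: S ⊙ Q = V ≠ W = Q ⊙ S, so S ∉ Z.
Checking each element this way leaves Z(Γ) = {G}.
(Structurally, Γ here is isomorphic to the symmetric group S_3.)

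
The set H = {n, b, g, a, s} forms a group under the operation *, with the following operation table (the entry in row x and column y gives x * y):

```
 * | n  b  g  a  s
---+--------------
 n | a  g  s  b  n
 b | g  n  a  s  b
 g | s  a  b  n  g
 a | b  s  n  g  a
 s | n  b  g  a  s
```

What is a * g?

n

Read row a, column g: a * g = n.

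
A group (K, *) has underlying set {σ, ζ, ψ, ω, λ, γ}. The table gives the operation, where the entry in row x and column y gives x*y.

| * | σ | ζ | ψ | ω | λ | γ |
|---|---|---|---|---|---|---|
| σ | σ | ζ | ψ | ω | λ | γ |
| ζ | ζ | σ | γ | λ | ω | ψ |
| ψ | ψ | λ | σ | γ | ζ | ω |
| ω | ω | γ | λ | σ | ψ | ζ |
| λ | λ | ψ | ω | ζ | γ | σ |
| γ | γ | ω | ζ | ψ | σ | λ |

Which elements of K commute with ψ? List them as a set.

Compare row ψ with column ψ entry by entry.
ζ*ψ = γ but ψ*ζ = λ, so ζ does not.
Collecting the elements that commute with ψ: C(ψ) = {σ, ψ}.

{σ, ψ}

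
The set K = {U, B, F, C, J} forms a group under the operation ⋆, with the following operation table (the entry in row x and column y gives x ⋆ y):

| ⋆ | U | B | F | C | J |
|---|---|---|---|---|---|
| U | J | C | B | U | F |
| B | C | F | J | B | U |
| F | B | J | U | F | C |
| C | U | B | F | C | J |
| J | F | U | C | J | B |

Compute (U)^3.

F

U^1 = U
U^2 = U ⋆ U = J
U^3 = J ⋆ U = F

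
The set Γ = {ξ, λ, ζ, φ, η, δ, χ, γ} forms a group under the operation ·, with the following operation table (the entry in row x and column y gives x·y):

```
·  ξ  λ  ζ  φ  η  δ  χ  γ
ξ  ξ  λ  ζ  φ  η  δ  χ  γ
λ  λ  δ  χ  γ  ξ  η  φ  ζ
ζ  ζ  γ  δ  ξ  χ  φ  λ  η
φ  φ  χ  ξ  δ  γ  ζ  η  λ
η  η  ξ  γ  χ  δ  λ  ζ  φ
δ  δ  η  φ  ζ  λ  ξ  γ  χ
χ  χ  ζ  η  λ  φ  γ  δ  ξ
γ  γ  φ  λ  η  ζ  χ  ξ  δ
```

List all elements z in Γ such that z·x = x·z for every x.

{δ, ξ}

An element z is central iff its row equals its column in the table.
For γ: γ·η = ζ ≠ φ = η·γ, so γ ∉ Z.
Checking each element this way leaves Z(Γ) = {δ, ξ}.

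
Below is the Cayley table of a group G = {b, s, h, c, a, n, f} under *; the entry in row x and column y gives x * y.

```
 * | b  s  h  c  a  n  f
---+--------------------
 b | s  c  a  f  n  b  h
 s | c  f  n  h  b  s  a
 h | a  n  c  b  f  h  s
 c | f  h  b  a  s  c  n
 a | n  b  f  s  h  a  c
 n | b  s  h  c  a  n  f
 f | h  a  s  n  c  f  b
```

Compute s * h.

n

Read row s, column h: s * h = n.
(Structurally, G here is isomorphic to the cyclic group Z_7.)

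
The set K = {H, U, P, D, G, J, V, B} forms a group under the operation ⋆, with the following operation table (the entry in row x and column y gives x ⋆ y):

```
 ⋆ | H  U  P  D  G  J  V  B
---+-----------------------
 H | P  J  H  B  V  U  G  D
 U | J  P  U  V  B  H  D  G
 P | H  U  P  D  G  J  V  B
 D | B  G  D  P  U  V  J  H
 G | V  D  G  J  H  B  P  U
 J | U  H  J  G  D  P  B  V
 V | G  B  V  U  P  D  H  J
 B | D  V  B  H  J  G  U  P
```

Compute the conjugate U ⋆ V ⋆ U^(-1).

G

The identity is P. In row U, the entry P sits in column U, so U^(-1) = U.
U ⋆ V = D
D ⋆ U = G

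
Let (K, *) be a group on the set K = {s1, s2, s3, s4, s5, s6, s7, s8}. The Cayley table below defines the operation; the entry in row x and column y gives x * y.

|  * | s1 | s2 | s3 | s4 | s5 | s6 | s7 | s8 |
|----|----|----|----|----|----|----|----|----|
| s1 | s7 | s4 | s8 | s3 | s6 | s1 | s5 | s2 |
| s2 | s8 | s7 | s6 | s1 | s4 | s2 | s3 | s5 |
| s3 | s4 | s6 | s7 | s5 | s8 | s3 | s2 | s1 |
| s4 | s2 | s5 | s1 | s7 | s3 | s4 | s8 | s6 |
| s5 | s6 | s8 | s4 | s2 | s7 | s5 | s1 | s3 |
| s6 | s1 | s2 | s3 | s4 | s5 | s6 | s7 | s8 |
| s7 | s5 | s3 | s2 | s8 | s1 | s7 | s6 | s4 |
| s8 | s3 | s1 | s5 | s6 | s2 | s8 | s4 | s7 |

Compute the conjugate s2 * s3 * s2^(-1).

The identity is s6. In row s2, the entry s6 sits in column s3, so s2^(-1) = s3.
s2 * s3 = s6
s6 * s3 = s3

s3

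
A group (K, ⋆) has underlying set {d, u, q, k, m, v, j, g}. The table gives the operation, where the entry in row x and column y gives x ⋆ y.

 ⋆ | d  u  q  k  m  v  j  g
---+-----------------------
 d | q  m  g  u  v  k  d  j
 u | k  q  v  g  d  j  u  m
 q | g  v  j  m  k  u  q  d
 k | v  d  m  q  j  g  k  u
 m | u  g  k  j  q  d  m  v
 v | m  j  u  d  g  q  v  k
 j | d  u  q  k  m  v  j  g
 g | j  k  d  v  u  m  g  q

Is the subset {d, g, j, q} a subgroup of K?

{d, g, j, q} contains the identity j.
Checking products: every product of two elements of {d, g, j, q} (read from the table) lies in {d, g, j, q}, so the set is closed.
In a finite group, a nonempty closed subset is a subgroup. So {d, g, j, q} ≤ K.
(Structurally, K here is isomorphic to the quaternion group Q_8.)

Yes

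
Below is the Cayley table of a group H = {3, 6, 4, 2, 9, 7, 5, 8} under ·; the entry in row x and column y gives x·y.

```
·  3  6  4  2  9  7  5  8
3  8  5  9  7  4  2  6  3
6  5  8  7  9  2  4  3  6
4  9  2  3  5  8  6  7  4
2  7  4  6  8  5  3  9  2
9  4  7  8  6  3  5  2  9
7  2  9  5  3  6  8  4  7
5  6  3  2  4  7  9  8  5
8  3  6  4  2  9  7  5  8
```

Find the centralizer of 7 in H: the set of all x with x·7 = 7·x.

Compare row 7 with column 7 entry by entry.
2·7 = 3 = 7·2, so 2 commutes with 7.
6·7 = 4 but 7·6 = 9, so 6 does not.
Collecting the elements that commute with 7: C(7) = {2, 3, 7, 8}.

{2, 3, 7, 8}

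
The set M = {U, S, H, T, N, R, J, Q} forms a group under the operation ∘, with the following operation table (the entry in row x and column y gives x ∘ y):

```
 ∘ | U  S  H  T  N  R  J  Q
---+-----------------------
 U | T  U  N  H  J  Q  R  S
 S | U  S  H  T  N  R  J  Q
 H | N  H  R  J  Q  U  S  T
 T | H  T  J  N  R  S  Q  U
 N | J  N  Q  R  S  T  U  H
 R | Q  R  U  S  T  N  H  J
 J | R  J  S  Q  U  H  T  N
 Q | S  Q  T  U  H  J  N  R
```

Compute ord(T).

4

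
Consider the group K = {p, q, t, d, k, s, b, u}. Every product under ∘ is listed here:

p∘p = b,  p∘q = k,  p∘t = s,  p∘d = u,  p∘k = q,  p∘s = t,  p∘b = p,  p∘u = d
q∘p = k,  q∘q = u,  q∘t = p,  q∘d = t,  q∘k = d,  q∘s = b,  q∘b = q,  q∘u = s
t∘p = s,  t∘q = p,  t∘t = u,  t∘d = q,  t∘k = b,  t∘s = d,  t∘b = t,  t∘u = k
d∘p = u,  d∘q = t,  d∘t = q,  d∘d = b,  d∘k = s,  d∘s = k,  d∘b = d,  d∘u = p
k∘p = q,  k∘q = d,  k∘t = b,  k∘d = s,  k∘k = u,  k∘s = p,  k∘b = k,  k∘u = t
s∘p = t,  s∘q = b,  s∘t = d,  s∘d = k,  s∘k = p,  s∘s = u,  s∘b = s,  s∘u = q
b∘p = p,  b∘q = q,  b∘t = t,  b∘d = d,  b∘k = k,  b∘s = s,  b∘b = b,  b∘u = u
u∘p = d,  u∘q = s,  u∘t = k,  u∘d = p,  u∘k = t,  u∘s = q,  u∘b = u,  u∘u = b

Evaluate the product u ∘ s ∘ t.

p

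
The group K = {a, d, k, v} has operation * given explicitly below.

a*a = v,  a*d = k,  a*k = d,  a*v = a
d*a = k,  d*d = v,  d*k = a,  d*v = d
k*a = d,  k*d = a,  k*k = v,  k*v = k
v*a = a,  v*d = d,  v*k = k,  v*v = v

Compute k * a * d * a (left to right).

a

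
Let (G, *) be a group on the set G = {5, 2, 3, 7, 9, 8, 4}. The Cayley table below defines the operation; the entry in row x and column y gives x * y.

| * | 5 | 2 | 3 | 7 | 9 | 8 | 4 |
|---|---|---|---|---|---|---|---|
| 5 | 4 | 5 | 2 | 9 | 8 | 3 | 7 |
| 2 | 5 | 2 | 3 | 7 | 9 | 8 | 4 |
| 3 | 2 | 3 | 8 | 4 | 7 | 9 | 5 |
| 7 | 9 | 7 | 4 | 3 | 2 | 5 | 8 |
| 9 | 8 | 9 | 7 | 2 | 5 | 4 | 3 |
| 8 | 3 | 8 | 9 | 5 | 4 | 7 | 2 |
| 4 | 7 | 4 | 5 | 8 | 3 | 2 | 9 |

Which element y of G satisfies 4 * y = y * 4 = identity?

8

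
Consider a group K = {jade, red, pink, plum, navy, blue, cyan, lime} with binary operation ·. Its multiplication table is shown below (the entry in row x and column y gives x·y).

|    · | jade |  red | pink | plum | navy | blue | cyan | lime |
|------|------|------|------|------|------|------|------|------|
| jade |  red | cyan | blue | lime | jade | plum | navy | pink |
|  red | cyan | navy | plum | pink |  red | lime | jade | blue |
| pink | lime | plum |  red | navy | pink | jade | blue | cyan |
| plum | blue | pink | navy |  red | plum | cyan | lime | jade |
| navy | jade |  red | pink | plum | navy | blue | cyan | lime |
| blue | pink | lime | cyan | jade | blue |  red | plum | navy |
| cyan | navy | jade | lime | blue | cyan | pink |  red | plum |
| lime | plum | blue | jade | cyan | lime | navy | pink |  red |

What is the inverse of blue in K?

lime

First locate the identity: row navy matches the header, so navy is the identity.
Scan row blue for navy: blue·lime = navy. Hence blue^(-1) = lime.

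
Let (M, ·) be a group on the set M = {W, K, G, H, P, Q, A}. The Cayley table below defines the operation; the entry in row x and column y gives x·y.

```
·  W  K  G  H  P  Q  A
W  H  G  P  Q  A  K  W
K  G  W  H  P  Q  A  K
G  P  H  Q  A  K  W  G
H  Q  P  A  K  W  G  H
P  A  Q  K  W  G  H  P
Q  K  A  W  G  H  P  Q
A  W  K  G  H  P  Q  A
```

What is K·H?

Read row K, column H: K·H = P.

P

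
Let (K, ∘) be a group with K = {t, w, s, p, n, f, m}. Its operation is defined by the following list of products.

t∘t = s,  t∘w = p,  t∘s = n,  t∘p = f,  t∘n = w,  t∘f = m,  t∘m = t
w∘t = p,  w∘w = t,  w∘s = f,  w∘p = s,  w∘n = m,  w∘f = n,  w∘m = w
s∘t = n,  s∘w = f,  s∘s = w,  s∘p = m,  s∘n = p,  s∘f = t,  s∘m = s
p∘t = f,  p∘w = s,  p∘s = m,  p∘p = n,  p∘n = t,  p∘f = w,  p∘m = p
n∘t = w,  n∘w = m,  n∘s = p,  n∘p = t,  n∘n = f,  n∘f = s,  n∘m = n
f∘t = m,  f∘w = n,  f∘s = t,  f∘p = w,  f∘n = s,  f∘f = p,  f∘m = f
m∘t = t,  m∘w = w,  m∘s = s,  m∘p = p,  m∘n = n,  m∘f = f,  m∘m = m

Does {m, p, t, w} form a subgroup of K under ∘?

p ∘ p = n, which is not in {m, p, t, w}.
The subset is not closed under ∘, so it is not a subgroup.

No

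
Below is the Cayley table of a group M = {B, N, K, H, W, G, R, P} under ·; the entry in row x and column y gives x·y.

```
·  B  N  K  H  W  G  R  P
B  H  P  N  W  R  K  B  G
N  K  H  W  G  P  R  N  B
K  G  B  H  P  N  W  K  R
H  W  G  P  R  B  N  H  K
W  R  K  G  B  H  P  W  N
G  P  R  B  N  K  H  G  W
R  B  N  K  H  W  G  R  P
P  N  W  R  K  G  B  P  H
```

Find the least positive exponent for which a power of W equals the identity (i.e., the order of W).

The identity element is R (its row matches the header).
W^1 = W
W^2 = W·W = H
W^3 = H·W = B
W^4 = B·W = R
The first power of W equal to the identity is W^4, so ord(W) = 4.

4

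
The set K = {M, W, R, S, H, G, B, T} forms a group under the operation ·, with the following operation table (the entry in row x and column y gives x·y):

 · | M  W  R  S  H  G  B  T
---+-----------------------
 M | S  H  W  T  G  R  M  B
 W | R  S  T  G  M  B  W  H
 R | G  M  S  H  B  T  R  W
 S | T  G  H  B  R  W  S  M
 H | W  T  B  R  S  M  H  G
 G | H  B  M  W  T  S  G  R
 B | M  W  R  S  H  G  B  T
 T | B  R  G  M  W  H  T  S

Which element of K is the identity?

The identity e satisfies e·x = x for all x, so its row in the table reproduces the column headers.
Row B reads: M, W, R, S, H, G, B, T — exactly the header order. So B is the identity.
(Structurally, K here is isomorphic to the quaternion group Q_8.)

B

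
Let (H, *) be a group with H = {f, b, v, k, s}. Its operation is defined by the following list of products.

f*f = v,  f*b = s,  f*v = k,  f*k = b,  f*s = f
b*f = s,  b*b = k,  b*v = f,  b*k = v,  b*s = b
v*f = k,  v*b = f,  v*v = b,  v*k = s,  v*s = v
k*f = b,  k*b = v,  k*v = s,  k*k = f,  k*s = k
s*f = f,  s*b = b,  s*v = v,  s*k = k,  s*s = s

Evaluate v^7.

v^1 = v
v^2 = v*v = b
v^3 = b*v = f
v^4 = f*v = k
v^5 = k*v = s
v^6 = s*v = v
v^7 = v*v = b

b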